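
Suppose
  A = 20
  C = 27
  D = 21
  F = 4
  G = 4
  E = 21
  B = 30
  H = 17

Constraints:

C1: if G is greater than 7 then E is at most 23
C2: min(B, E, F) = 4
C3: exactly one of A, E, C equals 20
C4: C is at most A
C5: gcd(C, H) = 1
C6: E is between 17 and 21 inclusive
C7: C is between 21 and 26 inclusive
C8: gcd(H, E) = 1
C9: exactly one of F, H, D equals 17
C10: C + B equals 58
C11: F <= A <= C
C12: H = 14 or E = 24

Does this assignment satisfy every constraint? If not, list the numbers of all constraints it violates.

Violated: 4, 7, 10, and 12.

C1: G = 4, not > 7; antecedent false, conditional vacuously true  ✔
C2: min(30, 21, 4) = 4  ✔
C3: A=20, E=21, C=27; 1 of them equals 20  ✔
C4: C = 27, A = 20; 27 > 20 (want ≤)  ✘
C5: gcd(27, 17) = 1  ✔
C6: E = 21 lies in [17, 21]  ✔
C7: C = 27 is outside [21, 26]  ✘
C8: gcd(17, 21) = 1  ✔
C9: F=4, H=17, D=21; 1 of them equals 17  ✔
C10: C + B = 27 + 30 = 57, not 58  ✘
C11: values 4 <= 20 <= 27  ✔
C12: H = 17 ≠ 14 and E = 21 ≠ 24; both disjuncts false  ✘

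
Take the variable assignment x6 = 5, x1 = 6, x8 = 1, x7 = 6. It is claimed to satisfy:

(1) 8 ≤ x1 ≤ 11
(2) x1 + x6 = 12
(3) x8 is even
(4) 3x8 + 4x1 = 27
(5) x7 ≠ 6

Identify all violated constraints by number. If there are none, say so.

(1) x1 = 6 is outside [8, 11] — violated.
(2) x1 + x6 = 6 + 5 = 11, not 12 — violated.
(3) x8 = 1 is odd — violated.
(4) 3x8 + 4x1 = 3(1) + 4(6) = 27 — OK.
(5) x7 = 6, but 6 is required to differ — violated.

The assignment fails constraints 1, 2, 3, and 5.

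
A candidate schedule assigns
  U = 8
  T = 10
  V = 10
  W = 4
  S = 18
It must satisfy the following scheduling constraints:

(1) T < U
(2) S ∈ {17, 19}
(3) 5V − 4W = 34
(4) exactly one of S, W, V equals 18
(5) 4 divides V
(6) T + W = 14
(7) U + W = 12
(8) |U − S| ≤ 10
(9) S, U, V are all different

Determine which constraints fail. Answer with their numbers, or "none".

(1) T = 10, U = 8; 10 ≥ 8 (want <) — violated.
(2) S = 18 is not in {17, 19} — violated.
(3) 5V − 4W = 5(10) − 4(4) = 34 — satisfied.
(4) S=18, W=4, V=10; 1 of them equals 18 — satisfied.
(5) 10 = 4×2 + 2, so 4 does not divide 10 — violated.
(6) T + W = 10 + 4 = 14 — satisfied.
(7) U + W = 8 + 4 = 12 — satisfied.
(8) |8 − 18| = 10; 10 ≤ 10 — satisfied.
(9) values 18, 8, 10 are pairwise distinct — satisfied.

Constraints 1, 2, and 5 are violated.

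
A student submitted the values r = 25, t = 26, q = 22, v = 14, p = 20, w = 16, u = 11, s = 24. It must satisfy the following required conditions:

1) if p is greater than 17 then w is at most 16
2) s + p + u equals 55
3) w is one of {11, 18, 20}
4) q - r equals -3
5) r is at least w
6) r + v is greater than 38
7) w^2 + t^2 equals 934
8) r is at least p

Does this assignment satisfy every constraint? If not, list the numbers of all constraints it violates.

Constraints 3 and 7 do not hold.

1) p = 20 > 17, so we need w ≤ 16; w = 16 ≤ 16  ✔
2) s + p + u = 24 + 20 + 11 = 55  ✔
3) w = 16 is not in {11, 18, 20}  ✘
4) q - r = 22 - 25 = -3  ✔
5) r = 25, w = 16; 25 ≥ 16  ✔
6) r + v = 25 + 14 = 39; 39 > 38  ✔
7) w^2 + t^2 = 16^2 + 26^2 = 256 + 676 = 932, not 934  ✘
8) r = 25, p = 20; 25 ≥ 20  ✔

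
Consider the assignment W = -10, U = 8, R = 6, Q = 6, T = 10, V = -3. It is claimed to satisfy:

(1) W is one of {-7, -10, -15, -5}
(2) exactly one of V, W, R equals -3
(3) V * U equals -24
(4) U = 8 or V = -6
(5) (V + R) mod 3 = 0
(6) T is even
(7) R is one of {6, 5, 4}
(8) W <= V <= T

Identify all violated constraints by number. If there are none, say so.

No violations.

(1) W = -10 is in {-7, -10, -15, -5}  ✓
(2) V=-3, W=-10, R=6; 1 of them equals -3  ✓
(3) V * U = -3 * 8 = -24  ✓
(4) U = 8 = 8 (first disjunct)  ✓
(5) V + R = 3; 3 mod 3 = 0  ✓
(6) T = 10 is even  ✓
(7) R = 6 is in {6, 5, 4}  ✓
(8) values -10 <= -3 <= 10  ✓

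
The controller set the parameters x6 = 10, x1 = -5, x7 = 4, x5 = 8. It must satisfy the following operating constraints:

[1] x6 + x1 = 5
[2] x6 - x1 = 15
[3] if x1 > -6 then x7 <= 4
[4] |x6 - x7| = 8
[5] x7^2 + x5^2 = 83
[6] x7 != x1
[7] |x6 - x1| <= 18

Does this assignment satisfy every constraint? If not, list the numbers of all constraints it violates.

No — constraints 4, 5 are not satisfied.

[1] x6 + x1 = 10 + (-5) = 5 — satisfied.
[2] x6 - x1 = 10 - (-5) = 15 — satisfied.
[3] x1 = -5 > -6, so we need x7 ≤ 4; x7 = 4 ≤ 4 — satisfied.
[4] |10 - 4| = 6, not 8 — violated.
[5] x7^2 + x5^2 = 4^2 + 8^2 = 16 + 64 = 80, not 83 — violated.
[6] x7 = 4, x1 = -5; distinct — satisfied.
[7] |10 - (-5)| = 15; 15 ≤ 18 — satisfied.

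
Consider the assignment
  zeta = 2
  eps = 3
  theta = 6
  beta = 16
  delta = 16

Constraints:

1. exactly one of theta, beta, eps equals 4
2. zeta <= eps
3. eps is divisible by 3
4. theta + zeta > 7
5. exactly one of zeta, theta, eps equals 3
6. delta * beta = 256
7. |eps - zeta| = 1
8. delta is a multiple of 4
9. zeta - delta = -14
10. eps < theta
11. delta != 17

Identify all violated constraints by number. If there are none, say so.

1. theta=6, beta=16, eps=3; 0 of them equal 4, not exactly one  FAIL
2. zeta = 2, eps = 3; 2 ≤ 3  OK
3. 3 / 3 = 1, so 3 divides 3  OK
4. theta + zeta = 6 + 2 = 8; 8 > 7  OK
5. zeta=2, theta=6, eps=3; 1 of them equals 3  OK
6. delta * beta = 16 * 16 = 256  OK
7. |3 - 2| = 1  OK
8. 16 / 4 = 4, so 4 divides 16  OK
9. zeta - delta = 2 - 16 = -14  OK
10. eps = 3, theta = 6; 3 < 6  OK
11. delta = 16, and 16 ≠ 17  OK

The assignment fails constraint 1.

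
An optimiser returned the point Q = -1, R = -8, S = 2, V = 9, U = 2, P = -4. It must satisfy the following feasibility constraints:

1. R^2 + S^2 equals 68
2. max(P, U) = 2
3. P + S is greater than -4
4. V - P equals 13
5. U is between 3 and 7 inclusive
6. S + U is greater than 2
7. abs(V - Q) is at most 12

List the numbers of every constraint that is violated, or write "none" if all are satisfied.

1. R^2 + S^2 = (-8)^2 + 2^2 = 64 + 4 = 68 — holds.
2. max(-4, 2) = 2 — holds.
3. P + S = -4 + 2 = -2; -2 > -4 — holds.
4. V - P = 9 - (-4) = 13 — holds.
5. U = 2 is outside [3, 7] — does not hold.
6. S + U = 2 + 2 = 4; 4 > 2 — holds.
7. abs(9 - (-1)) = 10; 10 ≤ 12 — holds.

No — constraint 5 is not satisfied.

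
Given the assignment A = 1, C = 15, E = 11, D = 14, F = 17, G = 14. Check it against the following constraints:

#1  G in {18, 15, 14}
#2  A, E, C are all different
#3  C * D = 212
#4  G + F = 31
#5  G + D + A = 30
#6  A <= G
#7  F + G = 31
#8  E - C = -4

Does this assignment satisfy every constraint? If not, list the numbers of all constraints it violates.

The assignment fails constraints 3 and 5.

#1 G = 14 is in {18, 15, 14} — satisfied.
#2 values 1, 11, 15 are pairwise distinct — satisfied.
#3 C * D = 15 * 14 = 210, not 212 — violated.
#4 G + F = 14 + 17 = 31 — satisfied.
#5 G + D + A = 14 + 14 + 1 = 29, not 30 — violated.
#6 A = 1, G = 14; 1 ≤ 14 — satisfied.
#7 F + G = 17 + 14 = 31 — satisfied.
#8 E - C = 11 - 15 = -4 — satisfied.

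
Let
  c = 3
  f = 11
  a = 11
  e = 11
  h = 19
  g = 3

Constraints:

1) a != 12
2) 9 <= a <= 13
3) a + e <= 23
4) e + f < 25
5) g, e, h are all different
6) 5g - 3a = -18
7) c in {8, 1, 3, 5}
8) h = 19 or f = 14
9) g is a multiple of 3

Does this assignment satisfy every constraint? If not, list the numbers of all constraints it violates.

Yes — all constraints hold.

1) a = 11, and 11 ≠ 12 — satisfied.
2) a = 11 lies in [9, 13] — satisfied.
3) a + e = 11 + 11 = 22; 22 ≤ 23 — satisfied.
4) e + f = 11 + 11 = 22; 22 < 25 — satisfied.
5) values 3, 11, 19 are pairwise distinct — satisfied.
6) 5g - 3a = 5(3) - 3(11) = -18 — satisfied.
7) c = 3 is in {8, 1, 3, 5} — satisfied.
8) h = 19 = 19 (first disjunct) — satisfied.
9) 3 / 3 = 1, so 3 divides 3 — satisfied.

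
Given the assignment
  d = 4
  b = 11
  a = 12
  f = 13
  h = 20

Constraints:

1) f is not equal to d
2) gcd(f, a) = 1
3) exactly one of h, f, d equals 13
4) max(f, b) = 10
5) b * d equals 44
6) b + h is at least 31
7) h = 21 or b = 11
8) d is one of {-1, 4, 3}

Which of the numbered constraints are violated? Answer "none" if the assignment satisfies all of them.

1) f = 13, d = 4; distinct  true
2) gcd(13, 12) = 1  true
3) h=20, f=13, d=4; 1 of them equals 13  true
4) max(13, 11) = 13, not 10  false
5) b * d = 11 * 4 = 44  true
6) b + h = 11 + 20 = 31; 31 ≥ 31  true
7) h = 20 ≠ 21, but b = 11 = 11 (second disjunct)  true
8) d = 4 is in {-1, 4, 3}  true

Constraint 4 does not hold.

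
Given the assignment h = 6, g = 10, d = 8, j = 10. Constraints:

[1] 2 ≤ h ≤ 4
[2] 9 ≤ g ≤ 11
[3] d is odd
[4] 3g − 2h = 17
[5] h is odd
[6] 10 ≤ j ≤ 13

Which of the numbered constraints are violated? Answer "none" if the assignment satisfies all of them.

No — constraints 1, 3, 4, and 5 are not satisfied.

[1] h = 6 is outside [2, 4] — violated.
[2] g = 10 lies in [9, 11] — satisfied.
[3] d = 8 is even — violated.
[4] 3g − 2h = 3(10) − 2(6) = 18, not 17 — violated.
[5] h = 6 is even — violated.
[6] j = 10 lies in [10, 13] — satisfied.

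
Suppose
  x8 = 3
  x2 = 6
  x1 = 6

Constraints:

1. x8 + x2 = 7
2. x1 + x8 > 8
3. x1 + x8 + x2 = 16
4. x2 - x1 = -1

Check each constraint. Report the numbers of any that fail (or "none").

1. x8 + x2 = 3 + 6 = 9, not 7  fails
2. x1 + x8 = 6 + 3 = 9; 9 > 8  holds
3. x1 + x8 + x2 = 6 + 3 + 6 = 15, not 16  fails
4. x2 - x1 = 6 - 6 = 0, not -1  fails

Violated: 1, 3, 4.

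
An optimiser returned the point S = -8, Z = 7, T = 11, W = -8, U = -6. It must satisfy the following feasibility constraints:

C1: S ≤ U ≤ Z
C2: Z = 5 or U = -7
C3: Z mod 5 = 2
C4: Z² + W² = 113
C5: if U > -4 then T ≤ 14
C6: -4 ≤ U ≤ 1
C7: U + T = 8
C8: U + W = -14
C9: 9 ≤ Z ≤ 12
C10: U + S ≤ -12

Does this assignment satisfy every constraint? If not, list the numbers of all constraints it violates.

C1: values -8 ≤ -6 ≤ 7 — holds.
C2: Z = 7 ≠ 5 and U = -6 ≠ -7; both disjuncts false — fails.
C3: 7 mod 5 = 2 — holds.
C4: Z² + W² = 7² + (-8)² = 49 + 64 = 113 — holds.
C5: U = -6, not > -4; antecedent false, conditional vacuously true — holds.
C6: U = -6 is outside [-4, 1] — fails.
C7: U + T = -6 + 11 = 5, not 8 — fails.
C8: U + W = -6 + (-8) = -14 — holds.
C9: Z = 7 is outside [9, 12] — fails.
C10: U + S = -6 + (-8) = -14; -14 ≤ -12 — holds.

The assignment fails constraints 2, 6, 7, 9.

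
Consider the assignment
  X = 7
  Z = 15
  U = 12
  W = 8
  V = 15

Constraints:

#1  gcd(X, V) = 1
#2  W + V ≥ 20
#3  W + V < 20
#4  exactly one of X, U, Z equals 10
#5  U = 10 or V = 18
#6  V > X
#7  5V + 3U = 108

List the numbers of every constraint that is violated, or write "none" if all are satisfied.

#1 gcd(7, 15) = 1 — satisfied.
#2 W + V = 8 + 15 = 23; 23 ≥ 20 — satisfied.
#3 W + V = 8 + 15 = 23; 23 ≥ 20, bound 20 not met — violated.
#4 X=7, U=12, Z=15; 0 of them equal 10, not exactly one — violated.
#5 U = 12 ≠ 10 and V = 15 ≠ 18; both disjuncts false — violated.
#6 V = 15, X = 7; 15 > 7 — satisfied.
#7 5V + 3U = 5(15) + 3(12) = 111, not 108 — violated.

No — constraints 3, 4, 5, and 7 are not satisfied.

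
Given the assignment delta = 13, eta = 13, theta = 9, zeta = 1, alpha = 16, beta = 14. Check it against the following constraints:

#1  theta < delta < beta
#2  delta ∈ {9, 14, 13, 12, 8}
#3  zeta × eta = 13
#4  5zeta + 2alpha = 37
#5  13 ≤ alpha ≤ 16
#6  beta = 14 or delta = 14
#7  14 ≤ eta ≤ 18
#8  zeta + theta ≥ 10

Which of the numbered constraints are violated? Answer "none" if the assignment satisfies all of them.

#1 values 9 < 13 < 14 — satisfied.
#2 delta = 13 is in {9, 14, 13, 12, 8} — satisfied.
#3 zeta × eta = 1 × 13 = 13 — satisfied.
#4 5zeta + 2alpha = 5(1) + 2(16) = 37 — satisfied.
#5 alpha = 16 lies in [13, 16] — satisfied.
#6 beta = 14 = 14 (first disjunct) — satisfied.
#7 eta = 13 is outside [14, 18] — violated.
#8 zeta + theta = 1 + 9 = 10; 10 ≥ 10 — satisfied.

The assignment fails constraint 7.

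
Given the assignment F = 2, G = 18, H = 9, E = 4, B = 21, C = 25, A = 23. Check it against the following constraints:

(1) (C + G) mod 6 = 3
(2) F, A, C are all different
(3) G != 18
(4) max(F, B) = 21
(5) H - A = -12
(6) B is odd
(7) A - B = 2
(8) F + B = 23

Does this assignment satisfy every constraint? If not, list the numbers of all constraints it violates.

(1) C + G = 43; 43 mod 6 = 1, not 3 — violated.
(2) values 2, 23, 25 are pairwise distinct — satisfied.
(3) G = 18, but 18 is required to differ — violated.
(4) max(2, 21) = 21 — satisfied.
(5) H - A = 9 - 23 = -14, not -12 — violated.
(6) B = 21 is odd — satisfied.
(7) A - B = 23 - 21 = 2 — satisfied.
(8) F + B = 2 + 21 = 23 — satisfied.

The assignment fails constraints 1, 3, and 5.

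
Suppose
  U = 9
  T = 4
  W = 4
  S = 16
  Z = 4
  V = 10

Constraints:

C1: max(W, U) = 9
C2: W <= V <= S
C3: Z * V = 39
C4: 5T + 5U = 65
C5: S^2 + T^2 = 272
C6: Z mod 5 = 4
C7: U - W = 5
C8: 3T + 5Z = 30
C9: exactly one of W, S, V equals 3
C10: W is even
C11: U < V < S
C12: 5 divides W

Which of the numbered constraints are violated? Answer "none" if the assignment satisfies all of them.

C1: max(4, 9) = 9  ✔
C2: values 4 <= 10 <= 16  ✔
C3: Z * V = 4 * 10 = 40, not 39  ✘
C4: 5T + 5U = 5(4) + 5(9) = 65  ✔
C5: S^2 + T^2 = 16^2 + 4^2 = 256 + 16 = 272  ✔
C6: 4 mod 5 = 4  ✔
C7: U - W = 9 - 4 = 5  ✔
C8: 3T + 5Z = 3(4) + 5(4) = 32, not 30  ✘
C9: W=4, S=16, V=10; 0 of them equal 3, not exactly one  ✘
C10: W = 4 is even  ✔
C11: values 9 < 10 < 16  ✔
C12: 4 = 5*0 + 4, so 5 does not divide 4  ✘

The assignment fails constraints 3, 8, 9, and 12.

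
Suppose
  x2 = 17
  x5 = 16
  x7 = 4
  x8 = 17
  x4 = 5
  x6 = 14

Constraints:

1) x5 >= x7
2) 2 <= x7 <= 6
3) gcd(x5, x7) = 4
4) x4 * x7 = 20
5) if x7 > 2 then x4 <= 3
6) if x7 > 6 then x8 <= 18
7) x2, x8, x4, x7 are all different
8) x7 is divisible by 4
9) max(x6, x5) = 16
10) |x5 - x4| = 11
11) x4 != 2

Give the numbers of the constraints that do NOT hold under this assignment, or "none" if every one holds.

1) x5 = 16, x7 = 4; 16 ≥ 4  true
2) x7 = 4 lies in [2, 6]  true
3) gcd(16, 4) = 4  true
4) x4 * x7 = 5 * 4 = 20  true
5) x7 = 4 > 2, so we need x4 ≤ 3; but x4 = 5 > 3  false
6) x7 = 4, not > 6; antecedent false, conditional vacuously true  true
7) x2 = x8 = 17, not all different  false
8) 4 / 4 = 1, so 4 divides 4  true
9) max(14, 16) = 16  true
10) |16 - 5| = 11  true
11) x4 = 5, and 5 ≠ 2  true

Violated: 5 and 7.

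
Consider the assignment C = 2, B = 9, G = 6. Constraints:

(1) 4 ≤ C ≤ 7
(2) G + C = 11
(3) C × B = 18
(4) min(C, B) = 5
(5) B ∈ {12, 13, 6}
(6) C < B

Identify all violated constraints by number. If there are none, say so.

(1) C = 2 is outside [4, 7] — violated.
(2) G + C = 6 + 2 = 8, not 11 — violated.
(3) C × B = 2 × 9 = 18 — OK.
(4) min(2, 9) = 2, not 5 — violated.
(5) B = 9 is not in {12, 13, 6} — violated.
(6) C = 2, B = 9; 2 < 9 — OK.

Constraints 1, 2, 4, and 5 do not hold.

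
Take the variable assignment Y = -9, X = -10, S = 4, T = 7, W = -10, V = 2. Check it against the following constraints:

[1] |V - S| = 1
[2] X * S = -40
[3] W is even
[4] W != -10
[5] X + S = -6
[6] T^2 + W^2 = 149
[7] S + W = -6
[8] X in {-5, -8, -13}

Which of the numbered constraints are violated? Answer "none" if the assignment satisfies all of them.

[1] |2 - 4| = 2, not 1 — does not hold.
[2] X * S = -10 * 4 = -40 — holds.
[3] W = -10 is even — holds.
[4] W = -10, but -10 is required to differ — does not hold.
[5] X + S = -10 + 4 = -6 — holds.
[6] T^2 + W^2 = 7^2 + (-10)^2 = 49 + 100 = 149 — holds.
[7] S + W = 4 + (-10) = -6 — holds.
[8] X = -10 is not in {-5, -8, -13} — does not hold.

Violated: 1, 4, and 8.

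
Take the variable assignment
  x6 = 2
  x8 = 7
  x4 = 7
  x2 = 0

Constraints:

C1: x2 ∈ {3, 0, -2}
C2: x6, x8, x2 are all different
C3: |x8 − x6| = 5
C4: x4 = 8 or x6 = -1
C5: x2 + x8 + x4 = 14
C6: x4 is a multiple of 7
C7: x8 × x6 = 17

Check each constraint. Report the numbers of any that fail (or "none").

C1: x2 = 0 is in {3, 0, -2} — satisfied.
C2: values 2, 7, 0 are pairwise distinct — satisfied.
C3: |7 − 2| = 5 — satisfied.
C4: x4 = 7 ≠ 8 and x6 = 2 ≠ -1; both disjuncts false — violated.
C5: x2 + x8 + x4 = 0 + 7 + 7 = 14 — satisfied.
C6: 7 / 7 = 1, so 7 divides 7 — satisfied.
C7: x8 × x6 = 7 × 2 = 14, not 17 — violated.

Constraints 4 and 7 are violated.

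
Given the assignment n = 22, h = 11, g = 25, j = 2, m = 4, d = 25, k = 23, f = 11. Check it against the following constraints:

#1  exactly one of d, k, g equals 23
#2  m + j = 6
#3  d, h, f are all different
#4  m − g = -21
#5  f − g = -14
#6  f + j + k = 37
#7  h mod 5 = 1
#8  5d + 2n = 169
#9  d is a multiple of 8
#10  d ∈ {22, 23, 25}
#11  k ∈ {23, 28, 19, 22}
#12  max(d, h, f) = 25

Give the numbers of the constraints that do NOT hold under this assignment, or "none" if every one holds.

#1 d=25, k=23, g=25; 1 of them equals 23 — satisfied.
#2 m + j = 4 + 2 = 6 — satisfied.
#3 h = f = 11, not all different — violated.
#4 m − g = 4 − 25 = -21 — satisfied.
#5 f − g = 11 − 25 = -14 — satisfied.
#6 f + j + k = 11 + 2 + 23 = 36, not 37 — violated.
#7 11 mod 5 = 1 — satisfied.
#8 5d + 2n = 5(25) + 2(22) = 169 — satisfied.
#9 25 = 8×3 + 1, so 8 does not divide 25 — violated.
#10 d = 25 is in {22, 23, 25} — satisfied.
#11 k = 23 is in {23, 28, 19, 22} — satisfied.
#12 max(25, 11, 11) = 25 — satisfied.

Constraints 3, 6, 9 are violated.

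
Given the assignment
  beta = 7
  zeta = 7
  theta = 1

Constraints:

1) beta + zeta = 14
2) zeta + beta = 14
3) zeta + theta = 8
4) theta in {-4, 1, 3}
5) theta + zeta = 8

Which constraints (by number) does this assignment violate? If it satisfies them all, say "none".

1) beta + zeta = 7 + 7 = 14 — holds.
2) zeta + beta = 7 + 7 = 14 — holds.
3) zeta + theta = 7 + 1 = 8 — holds.
4) theta = 1 is in {-4, 1, 3} — holds.
5) theta + zeta = 1 + 7 = 8 — holds.

No violations.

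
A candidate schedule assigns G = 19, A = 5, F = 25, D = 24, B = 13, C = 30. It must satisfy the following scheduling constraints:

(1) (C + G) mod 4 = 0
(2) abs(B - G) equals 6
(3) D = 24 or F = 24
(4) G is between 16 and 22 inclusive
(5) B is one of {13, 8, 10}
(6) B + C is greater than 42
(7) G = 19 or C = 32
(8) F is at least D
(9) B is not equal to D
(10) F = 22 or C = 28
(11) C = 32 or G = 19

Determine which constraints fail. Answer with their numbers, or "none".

(1) C + G = 49; 49 mod 4 = 1, not 0 — violated.
(2) abs(13 - 19) = 6 — OK.
(3) D = 24 = 24 (first disjunct) — OK.
(4) G = 19 lies in [16, 22] — OK.
(5) B = 13 is in {13, 8, 10} — OK.
(6) B + C = 13 + 30 = 43; 43 > 42 — OK.
(7) G = 19 = 19 (first disjunct) — OK.
(8) F = 25, D = 24; 25 ≥ 24 — OK.
(9) B = 13, D = 24; distinct — OK.
(10) F = 25 ≠ 22 and C = 30 ≠ 28; both disjuncts false — violated.
(11) C = 30 ≠ 32, but G = 19 = 19 (second disjunct) — OK.

Constraints 1 and 10 are violated.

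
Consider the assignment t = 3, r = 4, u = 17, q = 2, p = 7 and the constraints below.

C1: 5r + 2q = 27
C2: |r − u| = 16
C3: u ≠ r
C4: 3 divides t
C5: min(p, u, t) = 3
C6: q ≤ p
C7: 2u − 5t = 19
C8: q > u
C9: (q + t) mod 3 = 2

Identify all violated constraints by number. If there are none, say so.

C1: 5r + 2q = 5(4) + 2(2) = 24, not 27 — fails.
C2: |4 − 17| = 13, not 16 — fails.
C3: u = 17, r = 4; distinct — holds.
C4: 3 / 3 = 1, so 3 divides 3 — holds.
C5: min(7, 17, 3) = 3 — holds.
C6: q = 2, p = 7; 2 ≤ 7 — holds.
C7: 2u − 5t = 2(17) − 5(3) = 19 — holds.
C8: q = 2, u = 17; 2 ≤ 17 (want >) — fails.
C9: q + t = 5; 5 mod 3 = 2 — holds.

Violated: 1, 2, 8.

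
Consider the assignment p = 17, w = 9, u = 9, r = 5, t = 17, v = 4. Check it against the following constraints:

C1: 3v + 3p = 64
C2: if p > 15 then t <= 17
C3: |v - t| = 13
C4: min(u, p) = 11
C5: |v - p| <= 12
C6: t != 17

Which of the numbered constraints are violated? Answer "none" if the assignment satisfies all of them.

C1: 3v + 3p = 3(4) + 3(17) = 63, not 64  FAIL
C2: p = 17 > 15, so we need t ≤ 17; t = 17 ≤ 17  OK
C3: |4 - 17| = 13  OK
C4: min(9, 17) = 9, not 11  FAIL
C5: |4 - 17| = 13; 13 > 12, exceeds bound 12  FAIL
C6: t = 17, but 17 is required to differ  FAIL

Constraints 1, 4, 5, and 6 are violated.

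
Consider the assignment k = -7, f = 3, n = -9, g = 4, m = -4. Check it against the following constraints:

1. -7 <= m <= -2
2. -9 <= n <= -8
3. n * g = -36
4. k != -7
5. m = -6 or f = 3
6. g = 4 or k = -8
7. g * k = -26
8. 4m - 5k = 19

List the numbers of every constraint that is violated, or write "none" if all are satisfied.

The assignment fails constraints 4, 7.

1. m = -4 lies in [-7, -2]  holds
2. n = -9 lies in [-9, -8]  holds
3. n * g = -9 * 4 = -36  holds
4. k = -7, but -7 is required to differ  fails
5. m = -4 ≠ -6, but f = 3 = 3 (second disjunct)  holds
6. g = 4 = 4 (first disjunct)  holds
7. g * k = 4 * (-7) = -28, not -26  fails
8. 4m - 5k = 4(-4) - 5(-7) = 19  holds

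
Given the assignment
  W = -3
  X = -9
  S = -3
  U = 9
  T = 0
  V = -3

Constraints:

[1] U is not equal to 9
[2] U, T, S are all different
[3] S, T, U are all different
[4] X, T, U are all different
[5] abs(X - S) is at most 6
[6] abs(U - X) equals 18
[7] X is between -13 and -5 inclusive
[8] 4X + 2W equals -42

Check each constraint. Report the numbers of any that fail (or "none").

No — constraint 1 is not satisfied.

[1] U = 9, but 9 is required to differ  false
[2] values 9, 0, -3 are pairwise distinct  true
[3] values -3, 0, 9 are pairwise distinct  true
[4] values -9, 0, 9 are pairwise distinct  true
[5] abs(-9 - (-3)) = 6; 6 ≤ 6  true
[6] abs(9 - (-9)) = 18  true
[7] X = -9 lies in [-13, -5]  true
[8] 4X + 2W = 4(-9) + 2(-3) = -42  true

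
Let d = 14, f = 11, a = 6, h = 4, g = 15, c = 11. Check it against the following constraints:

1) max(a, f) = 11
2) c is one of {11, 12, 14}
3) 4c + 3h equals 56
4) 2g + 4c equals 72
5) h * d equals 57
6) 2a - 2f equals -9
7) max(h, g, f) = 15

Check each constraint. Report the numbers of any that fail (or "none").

1) max(6, 11) = 11  ✔
2) c = 11 is in {11, 12, 14}  ✔
3) 4c + 3h = 4(11) + 3(4) = 56  ✔
4) 2g + 4c = 2(15) + 4(11) = 74, not 72  ✘
5) h * d = 4 * 14 = 56, not 57  ✘
6) 2a - 2f = 2(6) - 2(11) = -10, not -9  ✘
7) max(4, 15, 11) = 15  ✔

The assignment fails constraints 4, 5, 6.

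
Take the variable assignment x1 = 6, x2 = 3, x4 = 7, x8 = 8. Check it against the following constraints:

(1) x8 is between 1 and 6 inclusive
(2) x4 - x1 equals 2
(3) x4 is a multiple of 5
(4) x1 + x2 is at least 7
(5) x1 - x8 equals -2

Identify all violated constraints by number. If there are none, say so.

Constraints 1, 2, 3 are violated.

(1) x8 = 8 is outside [1, 6] — violated.
(2) x4 - x1 = 7 - 6 = 1, not 2 — violated.
(3) 7 = 5*1 + 2, so 5 does not divide 7 — violated.
(4) x1 + x2 = 6 + 3 = 9; 9 ≥ 7 — OK.
(5) x1 - x8 = 6 - 8 = -2 — OK.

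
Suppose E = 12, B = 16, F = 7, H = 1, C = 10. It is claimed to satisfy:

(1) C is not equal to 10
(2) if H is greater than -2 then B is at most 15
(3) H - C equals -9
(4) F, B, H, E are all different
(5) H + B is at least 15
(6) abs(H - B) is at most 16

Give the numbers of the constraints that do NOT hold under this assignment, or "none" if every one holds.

Constraints 1 and 2 do not hold.

(1) C = 10, but 10 is required to differ — does not hold.
(2) H = 1 > -2, so we need B ≤ 15; but B = 16 > 15 — does not hold.
(3) H - C = 1 - 10 = -9 — holds.
(4) values 7, 16, 1, 12 are pairwise distinct — holds.
(5) H + B = 1 + 16 = 17; 17 ≥ 15 — holds.
(6) abs(1 - 16) = 15; 15 ≤ 16 — holds.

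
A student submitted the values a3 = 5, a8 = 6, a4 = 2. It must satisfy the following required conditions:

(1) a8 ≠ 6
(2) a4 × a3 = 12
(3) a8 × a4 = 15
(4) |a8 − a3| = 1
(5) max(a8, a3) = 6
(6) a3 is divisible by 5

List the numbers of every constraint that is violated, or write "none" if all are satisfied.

No — constraints 1, 2, and 3 are not satisfied.

(1) a8 = 6, but 6 is required to differ — violated.
(2) a4 × a3 = 2 × 5 = 10, not 12 — violated.
(3) a8 × a4 = 6 × 2 = 12, not 15 — violated.
(4) |6 − 5| = 1 — satisfied.
(5) max(6, 5) = 6 — satisfied.
(6) 5 / 5 = 1, so 5 divides 5 — satisfied.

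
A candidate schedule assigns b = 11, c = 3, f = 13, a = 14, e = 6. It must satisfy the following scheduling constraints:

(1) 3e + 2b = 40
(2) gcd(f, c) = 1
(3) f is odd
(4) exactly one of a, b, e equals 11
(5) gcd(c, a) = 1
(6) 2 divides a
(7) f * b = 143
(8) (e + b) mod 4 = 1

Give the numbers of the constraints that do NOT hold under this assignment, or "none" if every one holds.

The assignment satisfies every constraint.

(1) 3e + 2b = 3(6) + 2(11) = 40 — holds.
(2) gcd(13, 3) = 1 — holds.
(3) f = 13 is odd — holds.
(4) a=14, b=11, e=6; 1 of them equals 11 — holds.
(5) gcd(3, 14) = 1 — holds.
(6) 14 / 2 = 7, so 2 divides 14 — holds.
(7) f * b = 13 * 11 = 143 — holds.
(8) e + b = 17; 17 mod 4 = 1 — holds.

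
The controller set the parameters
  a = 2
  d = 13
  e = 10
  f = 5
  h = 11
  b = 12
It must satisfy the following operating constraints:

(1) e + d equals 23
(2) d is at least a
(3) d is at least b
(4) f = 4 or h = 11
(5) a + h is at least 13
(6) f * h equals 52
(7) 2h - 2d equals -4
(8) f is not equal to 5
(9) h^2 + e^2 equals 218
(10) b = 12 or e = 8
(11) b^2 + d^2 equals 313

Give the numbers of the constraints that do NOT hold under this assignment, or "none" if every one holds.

Constraints 6, 8, and 9 are violated.

(1) e + d = 10 + 13 = 23  OK
(2) d = 13, a = 2; 13 ≥ 2  OK
(3) d = 13, b = 12; 13 ≥ 12  OK
(4) f = 5 ≠ 4, but h = 11 = 11 (second disjunct)  OK
(5) a + h = 2 + 11 = 13; 13 ≥ 13  OK
(6) f * h = 5 * 11 = 55, not 52  FAIL
(7) 2h - 2d = 2(11) - 2(13) = -4  OK
(8) f = 5, but 5 is required to differ  FAIL
(9) h^2 + e^2 = 11^2 + 10^2 = 121 + 100 = 221, not 218  FAIL
(10) b = 12 = 12 (first disjunct)  OK
(11) b^2 + d^2 = 12^2 + 13^2 = 144 + 169 = 313  OK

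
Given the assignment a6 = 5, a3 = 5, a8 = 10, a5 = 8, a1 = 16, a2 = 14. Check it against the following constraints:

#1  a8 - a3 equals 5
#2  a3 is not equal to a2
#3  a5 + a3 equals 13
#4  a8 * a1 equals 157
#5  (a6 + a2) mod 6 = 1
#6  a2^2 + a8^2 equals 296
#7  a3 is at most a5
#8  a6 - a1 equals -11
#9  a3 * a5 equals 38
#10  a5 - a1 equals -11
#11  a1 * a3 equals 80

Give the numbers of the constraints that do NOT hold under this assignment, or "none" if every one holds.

No — constraints 4, 9, 10 are not satisfied.

#1 a8 - a3 = 10 - 5 = 5 — satisfied.
#2 a3 = 5, a2 = 14; distinct — satisfied.
#3 a5 + a3 = 8 + 5 = 13 — satisfied.
#4 a8 * a1 = 10 * 16 = 160, not 157 — violated.
#5 a6 + a2 = 19; 19 mod 6 = 1 — satisfied.
#6 a2^2 + a8^2 = 14^2 + 10^2 = 196 + 100 = 296 — satisfied.
#7 a3 = 5, a5 = 8; 5 ≤ 8 — satisfied.
#8 a6 - a1 = 5 - 16 = -11 — satisfied.
#9 a3 * a5 = 5 * 8 = 40, not 38 — violated.
#10 a5 - a1 = 8 - 16 = -8, not -11 — violated.
#11 a1 * a3 = 16 * 5 = 80 — satisfied.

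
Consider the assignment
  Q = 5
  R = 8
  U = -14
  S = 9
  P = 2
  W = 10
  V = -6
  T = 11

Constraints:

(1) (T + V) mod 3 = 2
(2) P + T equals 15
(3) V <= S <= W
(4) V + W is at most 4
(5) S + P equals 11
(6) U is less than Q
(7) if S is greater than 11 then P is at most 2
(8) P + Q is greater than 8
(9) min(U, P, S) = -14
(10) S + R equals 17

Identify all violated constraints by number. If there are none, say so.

(1) T + V = 5; 5 mod 3 = 2  ✔
(2) P + T = 2 + 11 = 13, not 15  ✘
(3) values -6 <= 9 <= 10  ✔
(4) V + W = -6 + 10 = 4; 4 ≤ 4  ✔
(5) S + P = 9 + 2 = 11  ✔
(6) U = -14, Q = 5; -14 < 5  ✔
(7) S = 9, not > 11; antecedent false, conditional vacuously true  ✔
(8) P + Q = 2 + 5 = 7; 7 ≤ 8, bound 8 not met  ✘
(9) min(-14, 2, 9) = -14  ✔
(10) S + R = 9 + 8 = 17  ✔

Violated: 2 and 8.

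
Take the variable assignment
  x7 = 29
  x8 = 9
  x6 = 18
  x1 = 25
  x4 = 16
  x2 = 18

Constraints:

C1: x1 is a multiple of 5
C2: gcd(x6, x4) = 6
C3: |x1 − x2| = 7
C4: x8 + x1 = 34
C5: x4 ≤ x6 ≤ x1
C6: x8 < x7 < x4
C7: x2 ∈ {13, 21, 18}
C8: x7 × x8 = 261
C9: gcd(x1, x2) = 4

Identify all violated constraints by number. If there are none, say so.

C1: 25 / 5 = 5, so 5 divides 25  ✔
C2: gcd(18, 16) = 2, not 6  ✘
C3: |25 − 18| = 7  ✔
C4: x8 + x1 = 9 + 25 = 34  ✔
C5: values 16 ≤ 18 ≤ 25  ✔
C6: values 9, 29, 16; x7 = 29 is not < x4 = 16  ✘
C7: x2 = 18 is in {13, 21, 18}  ✔
C8: x7 × x8 = 29 × 9 = 261  ✔
C9: gcd(25, 18) = 1, not 4  ✘

No — constraints 2, 6, 9 are not satisfied.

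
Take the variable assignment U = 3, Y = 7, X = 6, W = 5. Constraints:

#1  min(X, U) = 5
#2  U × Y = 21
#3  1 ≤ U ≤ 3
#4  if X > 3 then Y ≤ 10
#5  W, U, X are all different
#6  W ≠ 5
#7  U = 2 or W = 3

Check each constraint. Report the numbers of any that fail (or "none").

The assignment fails constraints 1, 6, and 7.

#1 min(6, 3) = 3, not 5  false
#2 U × Y = 3 × 7 = 21  true
#3 U = 3 lies in [1, 3]  true
#4 X = 6 > 3, so we need Y ≤ 10; Y = 7 ≤ 10  true
#5 values 5, 3, 6 are pairwise distinct  true
#6 W = 5, but 5 is required to differ  false
#7 U = 3 ≠ 2 and W = 5 ≠ 3; both disjuncts false  false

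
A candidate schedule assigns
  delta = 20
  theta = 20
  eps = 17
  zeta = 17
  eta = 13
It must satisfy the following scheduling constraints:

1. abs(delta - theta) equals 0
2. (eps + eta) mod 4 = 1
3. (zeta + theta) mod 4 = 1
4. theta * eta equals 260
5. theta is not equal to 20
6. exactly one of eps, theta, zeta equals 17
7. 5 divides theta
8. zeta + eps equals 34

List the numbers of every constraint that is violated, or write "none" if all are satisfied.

Violated: 2, 5, and 6.

1. abs(20 - 20) = 0  OK
2. eps + eta = 30; 30 mod 4 = 2, not 1  FAIL
3. zeta + theta = 37; 37 mod 4 = 1  OK
4. theta * eta = 20 * 13 = 260  OK
5. theta = 20, but 20 is required to differ  FAIL
6. eps=17, theta=20, zeta=17; 2 of them equal 17, not exactly one  FAIL
7. 20 / 5 = 4, so 5 divides 20  OK
8. zeta + eps = 17 + 17 = 34  OK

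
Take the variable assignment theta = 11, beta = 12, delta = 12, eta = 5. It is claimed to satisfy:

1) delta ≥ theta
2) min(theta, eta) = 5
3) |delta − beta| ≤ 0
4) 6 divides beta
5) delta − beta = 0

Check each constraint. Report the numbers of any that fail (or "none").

Yes — all constraints hold.

1) delta = 12, theta = 11; 12 ≥ 11 — satisfied.
2) min(11, 5) = 5 — satisfied.
3) |12 − 12| = 0; 0 ≤ 0 — satisfied.
4) 12 / 6 = 2, so 6 divides 12 — satisfied.
5) delta − beta = 12 − 12 = 0 — satisfied.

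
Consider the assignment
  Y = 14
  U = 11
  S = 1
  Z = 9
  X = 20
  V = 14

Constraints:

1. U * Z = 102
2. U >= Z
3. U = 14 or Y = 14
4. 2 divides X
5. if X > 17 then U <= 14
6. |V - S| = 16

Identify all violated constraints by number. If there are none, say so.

No — constraints 1 and 6 are not satisfied.

1. U * Z = 11 * 9 = 99, not 102 — violated.
2. U = 11, Z = 9; 11 ≥ 9 — satisfied.
3. U = 11 ≠ 14, but Y = 14 = 14 (second disjunct) — satisfied.
4. 20 / 2 = 10, so 2 divides 20 — satisfied.
5. X = 20 > 17, so we need U ≤ 14; U = 11 ≤ 14 — satisfied.
6. |14 - 1| = 13, not 16 — violated.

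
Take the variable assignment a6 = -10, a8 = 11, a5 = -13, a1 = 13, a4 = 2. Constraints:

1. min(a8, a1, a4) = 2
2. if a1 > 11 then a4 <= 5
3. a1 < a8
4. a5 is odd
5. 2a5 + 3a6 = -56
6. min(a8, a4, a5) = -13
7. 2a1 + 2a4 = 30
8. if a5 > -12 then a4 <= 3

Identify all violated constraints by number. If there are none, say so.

1. min(11, 13, 2) = 2 — satisfied.
2. a1 = 13 > 11, so we need a4 ≤ 5; a4 = 2 ≤ 5 — satisfied.
3. a1 = 13, a8 = 11; 13 ≥ 11 (want <) — violated.
4. a5 = -13 is odd — satisfied.
5. 2a5 + 3a6 = 2(-13) + 3(-10) = -56 — satisfied.
6. min(11, 2, -13) = -13 — satisfied.
7. 2a1 + 2a4 = 2(13) + 2(2) = 30 — satisfied.
8. a5 = -13, not > -12; antecedent false, conditional vacuously true — satisfied.

Constraint 3 is violated.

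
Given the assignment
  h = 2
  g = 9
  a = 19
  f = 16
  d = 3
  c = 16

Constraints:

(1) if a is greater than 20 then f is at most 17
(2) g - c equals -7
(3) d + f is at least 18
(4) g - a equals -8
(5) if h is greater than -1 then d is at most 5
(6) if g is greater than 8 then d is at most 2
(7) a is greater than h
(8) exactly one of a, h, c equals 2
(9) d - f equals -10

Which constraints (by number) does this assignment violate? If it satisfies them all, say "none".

Violated: 4, 6, 9.

(1) a = 19, not > 20; antecedent false, conditional vacuously true — holds.
(2) g - c = 9 - 16 = -7 — holds.
(3) d + f = 3 + 16 = 19; 19 ≥ 18 — holds.
(4) g - a = 9 - 19 = -10, not -8 — fails.
(5) h = 2 > -1, so we need d ≤ 5; d = 3 ≤ 5 — holds.
(6) g = 9 > 8, so we need d ≤ 2; but d = 3 > 2 — fails.
(7) a = 19, h = 2; 19 > 2 — holds.
(8) a=19, h=2, c=16; 1 of them equals 2 — holds.
(9) d - f = 3 - 16 = -13, not -10 — fails.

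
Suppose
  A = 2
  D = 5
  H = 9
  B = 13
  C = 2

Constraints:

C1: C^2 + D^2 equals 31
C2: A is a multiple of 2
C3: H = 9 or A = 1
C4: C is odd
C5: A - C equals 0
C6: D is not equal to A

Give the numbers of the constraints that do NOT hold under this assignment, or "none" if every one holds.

C1: C^2 + D^2 = 2^2 + 5^2 = 4 + 25 = 29, not 31  ✗
C2: 2 / 2 = 1, so 2 divides 2  ✓
C3: H = 9 = 9 (first disjunct)  ✓
C4: C = 2 is even  ✗
C5: A - C = 2 - 2 = 0  ✓
C6: D = 5, A = 2; distinct  ✓

The assignment fails constraints 1, 4.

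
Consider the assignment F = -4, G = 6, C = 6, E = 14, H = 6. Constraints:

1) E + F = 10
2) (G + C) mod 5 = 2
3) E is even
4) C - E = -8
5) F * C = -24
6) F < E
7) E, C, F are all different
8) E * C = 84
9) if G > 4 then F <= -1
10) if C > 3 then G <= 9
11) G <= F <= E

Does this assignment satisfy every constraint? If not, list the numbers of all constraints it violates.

Constraint 11 is violated.

1) E + F = 14 + (-4) = 10 — holds.
2) G + C = 12; 12 mod 5 = 2 — holds.
3) E = 14 is even — holds.
4) C - E = 6 - 14 = -8 — holds.
5) F * C = -4 * 6 = -24 — holds.
6) F = -4, E = 14; -4 < 14 — holds.
7) values 14, 6, -4 are pairwise distinct — holds.
8) E * C = 14 * 6 = 84 — holds.
9) G = 6 > 4, so we need F ≤ -1; F = -4 ≤ -1 — holds.
10) C = 6 > 3, so we need G ≤ 9; G = 6 ≤ 9 — holds.
11) values 6, -4, 14; G = 6 is not <= F = -4 — does not hold.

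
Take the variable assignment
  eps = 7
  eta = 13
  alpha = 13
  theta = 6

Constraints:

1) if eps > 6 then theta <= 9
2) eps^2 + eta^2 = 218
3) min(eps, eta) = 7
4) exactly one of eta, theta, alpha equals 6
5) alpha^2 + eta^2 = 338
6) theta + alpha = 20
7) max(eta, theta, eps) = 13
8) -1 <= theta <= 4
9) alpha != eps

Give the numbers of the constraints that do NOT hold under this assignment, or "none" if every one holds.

1) eps = 7 > 6, so we need theta ≤ 9; theta = 6 ≤ 9 — OK.
2) eps^2 + eta^2 = 7^2 + 13^2 = 49 + 169 = 218 — OK.
3) min(7, 13) = 7 — OK.
4) eta=13, theta=6, alpha=13; 1 of them equals 6 — OK.
5) alpha^2 + eta^2 = 13^2 + 13^2 = 169 + 169 = 338 — OK.
6) theta + alpha = 6 + 13 = 19, not 20 — violated.
7) max(13, 6, 7) = 13 — OK.
8) theta = 6 is outside [-1, 4] — violated.
9) alpha = 13, eps = 7; distinct — OK.

Constraints 6 and 8 do not hold.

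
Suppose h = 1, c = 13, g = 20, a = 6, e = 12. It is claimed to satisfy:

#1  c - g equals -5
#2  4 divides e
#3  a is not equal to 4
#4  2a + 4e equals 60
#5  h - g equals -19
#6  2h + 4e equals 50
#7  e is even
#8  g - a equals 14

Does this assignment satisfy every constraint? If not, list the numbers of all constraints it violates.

The assignment fails constraint 1.

#1 c - g = 13 - 20 = -7, not -5 — does not hold.
#2 12 / 4 = 3, so 4 divides 12 — holds.
#3 a = 6, and 6 ≠ 4 — holds.
#4 2a + 4e = 2(6) + 4(12) = 60 — holds.
#5 h - g = 1 - 20 = -19 — holds.
#6 2h + 4e = 2(1) + 4(12) = 50 — holds.
#7 e = 12 is even — holds.
#8 g - a = 20 - 6 = 14 — holds.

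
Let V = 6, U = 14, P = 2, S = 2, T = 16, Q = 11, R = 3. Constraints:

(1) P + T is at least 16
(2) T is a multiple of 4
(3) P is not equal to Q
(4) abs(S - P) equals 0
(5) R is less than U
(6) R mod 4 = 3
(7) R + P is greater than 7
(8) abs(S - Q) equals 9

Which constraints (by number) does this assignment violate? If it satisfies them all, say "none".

(1) P + T = 2 + 16 = 18; 18 ≥ 16 — holds.
(2) 16 / 4 = 4, so 4 divides 16 — holds.
(3) P = 2, Q = 11; distinct — holds.
(4) abs(2 - 2) = 0 — holds.
(5) R = 3, U = 14; 3 < 14 — holds.
(6) 3 mod 4 = 3 — holds.
(7) R + P = 3 + 2 = 5; 5 ≤ 7, bound 7 not met — fails.
(8) abs(2 - 11) = 9 — holds.

Constraint 7 is violated.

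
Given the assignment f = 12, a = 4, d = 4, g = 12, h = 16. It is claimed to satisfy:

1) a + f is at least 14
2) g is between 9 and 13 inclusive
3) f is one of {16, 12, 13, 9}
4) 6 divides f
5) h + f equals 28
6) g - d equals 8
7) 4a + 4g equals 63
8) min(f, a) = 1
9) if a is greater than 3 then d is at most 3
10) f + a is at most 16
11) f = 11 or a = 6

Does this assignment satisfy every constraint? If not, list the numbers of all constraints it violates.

1) a + f = 4 + 12 = 16; 16 ≥ 14  ✓
2) g = 12 lies in [9, 13]  ✓
3) f = 12 is in {16, 12, 13, 9}  ✓
4) 12 / 6 = 2, so 6 divides 12  ✓
5) h + f = 16 + 12 = 28  ✓
6) g - d = 12 - 4 = 8  ✓
7) 4a + 4g = 4(4) + 4(12) = 64, not 63  ✗
8) min(12, 4) = 4, not 1  ✗
9) a = 4 > 3, so we need d ≤ 3; but d = 4 > 3  ✗
10) f + a = 12 + 4 = 16; 16 ≤ 16  ✓
11) f = 12 ≠ 11 and a = 4 ≠ 6; both disjuncts false  ✗

Constraints 7, 8, 9, 11 are violated.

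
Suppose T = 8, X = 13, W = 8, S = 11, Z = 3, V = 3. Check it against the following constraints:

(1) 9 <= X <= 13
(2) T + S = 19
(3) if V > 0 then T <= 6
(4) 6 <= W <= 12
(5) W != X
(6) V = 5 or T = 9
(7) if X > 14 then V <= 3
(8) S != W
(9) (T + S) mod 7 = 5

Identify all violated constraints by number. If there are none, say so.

Violated: 3, 6.

(1) X = 13 lies in [9, 13] — satisfied.
(2) T + S = 8 + 11 = 19 — satisfied.
(3) V = 3 > 0, so we need T ≤ 6; but T = 8 > 6 — violated.
(4) W = 8 lies in [6, 12] — satisfied.
(5) W = 8, X = 13; distinct — satisfied.
(6) V = 3 ≠ 5 and T = 8 ≠ 9; both disjuncts false — violated.
(7) X = 13, not > 14; antecedent false, conditional vacuously true — satisfied.
(8) S = 11, W = 8; distinct — satisfied.
(9) T + S = 19; 19 mod 7 = 5 — satisfied.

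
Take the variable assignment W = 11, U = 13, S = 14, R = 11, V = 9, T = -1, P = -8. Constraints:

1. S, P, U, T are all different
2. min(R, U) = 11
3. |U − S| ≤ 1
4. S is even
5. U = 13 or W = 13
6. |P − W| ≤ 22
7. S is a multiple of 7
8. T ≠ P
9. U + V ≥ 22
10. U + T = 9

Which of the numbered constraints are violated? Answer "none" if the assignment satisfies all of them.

1. values 14, -8, 13, -1 are pairwise distinct  OK
2. min(11, 13) = 11  OK
3. |13 − 14| = 1; 1 ≤ 1  OK
4. S = 14 is even  OK
5. U = 13 = 13 (first disjunct)  OK
6. |-8 − 11| = 19; 19 ≤ 22  OK
7. 14 / 7 = 2, so 7 divides 14  OK
8. T = -1, P = -8; distinct  OK
9. U + V = 13 + 9 = 22; 22 ≥ 22  OK
10. U + T = 13 + (-1) = 12, not 9  FAIL

The assignment fails constraint 10.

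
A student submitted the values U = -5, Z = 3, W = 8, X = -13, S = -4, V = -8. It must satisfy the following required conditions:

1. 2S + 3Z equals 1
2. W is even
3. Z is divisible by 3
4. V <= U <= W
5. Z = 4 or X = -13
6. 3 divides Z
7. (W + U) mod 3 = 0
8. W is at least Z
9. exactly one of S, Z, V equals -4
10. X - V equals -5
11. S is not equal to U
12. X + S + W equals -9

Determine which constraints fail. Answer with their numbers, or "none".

1. 2S + 3Z = 2(-4) + 3(3) = 1  yes
2. W = 8 is even  yes
3. 3 / 3 = 1, so 3 divides 3  yes
4. values -8 <= -5 <= 8  yes
5. Z = 3 ≠ 4, but X = -13 = -13 (second disjunct)  yes
6. 3 / 3 = 1, so 3 divides 3  yes
7. W + U = 3; 3 mod 3 = 0  yes
8. W = 8, Z = 3; 8 ≥ 3  yes
9. S=-4, Z=3, V=-8; 1 of them equals -4  yes
10. X - V = -13 - (-8) = -5  yes
11. S = -4, U = -5; distinct  yes
12. X + S + W = -13 + (-4) + 8 = -9  yes

No violations.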